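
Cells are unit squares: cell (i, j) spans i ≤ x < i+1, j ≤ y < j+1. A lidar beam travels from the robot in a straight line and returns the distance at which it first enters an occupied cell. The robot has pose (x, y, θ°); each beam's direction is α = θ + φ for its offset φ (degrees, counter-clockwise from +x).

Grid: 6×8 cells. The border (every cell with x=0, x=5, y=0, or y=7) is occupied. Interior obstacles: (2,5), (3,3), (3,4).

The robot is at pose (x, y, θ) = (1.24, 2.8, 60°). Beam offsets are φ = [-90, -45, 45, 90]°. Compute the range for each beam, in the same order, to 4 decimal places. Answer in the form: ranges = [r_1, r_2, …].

ranges = [3.6000, 1.8221, 0.9273, 0.2771]

beam 1: φ=-90°, α=330°
  direction (0.8660, -0.5000); cell (1,2); t to first gridline: x 0.8776, y 1.6000 (then +1.1547 / +2.0000)
    (2,2) via x @ 0.8776
    (2,1) via y @ 1.6000
    (3,1) via x @ 2.0323
    (4,1) via x @ 3.1870
    (4,0) via y @ 3.6000  # hit
  → r_1 = 3.6000
beam 2: φ=-45°, α=15°
  direction (0.9659, 0.2588); cell (1,2); t to first gridline: x 0.7868, y 0.7727 (then +1.0353 / +3.8637)
    (1,3) via y @ 0.7727
    (2,3) via x @ 0.7868
    (3,3) via x @ 1.8221  # hit
  → r_2 = 1.8221
beam 3: φ=45°, α=105°
  direction (-0.2588, 0.9659); cell (1,2); t to first gridline: x 0.9273, y 0.2071 (then +3.8637 / +1.0353)
    (1,3) via y @ 0.2071
    (0,3) via x @ 0.9273  # hit
  → r_3 = 0.9273
beam 4: φ=90°, α=150°
  direction (-0.8660, 0.5000); cell (1,2); t to first gridline: x 0.2771, y 0.4000 (then +1.1547 / +2.0000)
    (0,2) via x @ 0.2771  # hit
  → r_4 = 0.2771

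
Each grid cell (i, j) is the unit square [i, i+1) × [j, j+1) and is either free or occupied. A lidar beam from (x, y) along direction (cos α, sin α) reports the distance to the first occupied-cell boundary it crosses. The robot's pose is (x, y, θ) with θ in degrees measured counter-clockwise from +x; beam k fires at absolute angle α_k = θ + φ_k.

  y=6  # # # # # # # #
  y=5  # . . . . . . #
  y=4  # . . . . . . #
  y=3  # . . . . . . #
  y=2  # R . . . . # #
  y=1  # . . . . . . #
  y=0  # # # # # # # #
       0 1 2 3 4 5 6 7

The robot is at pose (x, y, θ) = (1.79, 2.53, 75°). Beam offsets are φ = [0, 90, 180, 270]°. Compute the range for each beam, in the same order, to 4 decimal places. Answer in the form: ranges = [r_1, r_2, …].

ranges = [3.5924, 0.8179, 1.5840, 5.3938]

beam 1: φ=0°, α=75°
  d=(0.2588,0.9659)  start (1,2)  tX=0.8114 tY=0.4866  stride 1/|dx|=3.8637 1/|dy|=1.0353
    cross y-line → (1,3), t=0.4866
    cross x-line → (2,3), t=0.8114
    cross y-line → (2,4), t=1.5219
    cross y-line → (2,5), t=2.5571
    cross y-line → (2,6), t=3.5924 (wall)
  → r_1 = 3.5924
beam 2: φ=90°, α=165°
  d=(-0.9659,0.2588)  start (1,2)  tX=0.8179 tY=1.8159  stride 1/|dx|=1.0353 1/|dy|=3.8637
    cross x-line → (0,2), t=0.8179 (wall)
  → r_2 = 0.8179
beam 3: φ=180°, α=255°
  d=(-0.2588,-0.9659)  start (1,2)  tX=3.0523 tY=0.5487  stride 1/|dx|=3.8637 1/|dy|=1.0353
    cross y-line → (1,1), t=0.5487
    cross y-line → (1,0), t=1.5840 (wall)
  → r_3 = 1.5840
beam 4: φ=270°, α=345°
  d=(0.9659,-0.2588)  start (1,2)  tX=0.2174 tY=2.0478  stride 1/|dx|=1.0353 1/|dy|=3.8637
    cross x-line → (2,2), t=0.2174
    cross x-line → (3,2), t=1.2527
    cross y-line → (3,1), t=2.0478
    cross x-line → (4,1), t=2.2880
    cross x-line → (5,1), t=3.3232
    cross x-line → (6,1), t=4.3585
    cross x-line → (7,1), t=5.3938 (wall)
  → r_4 = 5.3938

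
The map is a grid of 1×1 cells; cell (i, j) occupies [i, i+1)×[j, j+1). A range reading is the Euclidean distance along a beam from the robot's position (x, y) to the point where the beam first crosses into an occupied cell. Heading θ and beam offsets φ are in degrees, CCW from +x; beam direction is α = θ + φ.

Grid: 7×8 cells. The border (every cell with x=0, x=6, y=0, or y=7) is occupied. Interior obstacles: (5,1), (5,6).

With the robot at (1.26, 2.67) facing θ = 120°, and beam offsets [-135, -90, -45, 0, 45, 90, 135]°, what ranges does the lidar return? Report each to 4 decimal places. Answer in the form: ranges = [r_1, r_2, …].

beam 1: φ=-135°, α=345°
  dir = (cos 345°, sin 345°) = (0.9659, -0.2588); from cell (1,2)
  next x-line at t=0.7661, next y-line at t=2.5887; Δt_x=1.0353, Δt_y=3.8637
    x: enter (2,2) at t=0.7661
    x: enter (3,2) at t=1.8014
    y: enter (3,1) at t=2.5887
    x: enter (4,1) at t=2.8367
    x: enter (5,1) at t=3.8719 ← occupied
  → r_1 = 3.8719
beam 2: φ=-90°, α=30°
  dir = (cos 30°, sin 30°) = (0.8660, 0.5000); from cell (1,2)
  next x-line at t=0.8545, next y-line at t=0.6600; Δt_x=1.1547, Δt_y=2.0000
    y: enter (1,3) at t=0.6600
    x: enter (2,3) at t=0.8545
    x: enter (3,3) at t=2.0092
    y: enter (3,4) at t=2.6600
    x: enter (4,4) at t=3.1639
    x: enter (5,4) at t=4.3186
    y: enter (5,5) at t=4.6600
    x: enter (6,5) at t=5.4733 ← occupied
  → r_2 = 5.4733
beam 3: φ=-45°, α=75°
  dir = (cos 75°, sin 75°) = (0.2588, 0.9659); from cell (1,2)
  next x-line at t=2.8591, next y-line at t=0.3416; Δt_x=3.8637, Δt_y=1.0353
    y: enter (1,3) at t=0.3416
    y: enter (1,4) at t=1.3769
    y: enter (1,5) at t=2.4122
    x: enter (2,5) at t=2.8591
    y: enter (2,6) at t=3.4475
    y: enter (2,7) at t=4.4827 ← occupied
  → r_3 = 4.4827
beam 4: φ=0°, α=120°
  dir = (cos 120°, sin 120°) = (-0.5000, 0.8660); from cell (1,2)
  next x-line at t=0.5200, next y-line at t=0.3811; Δt_x=2.0000, Δt_y=1.1547
    y: enter (1,3) at t=0.3811
    x: enter (0,3) at t=0.5200 ← occupied
  → r_4 = 0.5200
beam 5: φ=45°, α=165°
  dir = (cos 165°, sin 165°) = (-0.9659, 0.2588); from cell (1,2)
  next x-line at t=0.2692, next y-line at t=1.2750; Δt_x=1.0353, Δt_y=3.8637
    x: enter (0,2) at t=0.2692 ← occupied
  → r_5 = 0.2692
beam 6: φ=90°, α=210°
  dir = (cos 210°, sin 210°) = (-0.8660, -0.5000); from cell (1,2)
  next x-line at t=0.3002, next y-line at t=1.3400; Δt_x=1.1547, Δt_y=2.0000
    x: enter (0,2) at t=0.3002 ← occupied
  → r_6 = 0.3002
beam 7: φ=135°, α=255°
  dir = (cos 255°, sin 255°) = (-0.2588, -0.9659); from cell (1,2)
  next x-line at t=1.0046, next y-line at t=0.6936; Δt_x=3.8637, Δt_y=1.0353
    y: enter (1,1) at t=0.6936
    x: enter (0,1) at t=1.0046 ← occupied
  → r_7 = 1.0046

ranges = [3.8719, 5.4733, 4.4827, 0.5200, 0.2692, 0.3002, 1.0046]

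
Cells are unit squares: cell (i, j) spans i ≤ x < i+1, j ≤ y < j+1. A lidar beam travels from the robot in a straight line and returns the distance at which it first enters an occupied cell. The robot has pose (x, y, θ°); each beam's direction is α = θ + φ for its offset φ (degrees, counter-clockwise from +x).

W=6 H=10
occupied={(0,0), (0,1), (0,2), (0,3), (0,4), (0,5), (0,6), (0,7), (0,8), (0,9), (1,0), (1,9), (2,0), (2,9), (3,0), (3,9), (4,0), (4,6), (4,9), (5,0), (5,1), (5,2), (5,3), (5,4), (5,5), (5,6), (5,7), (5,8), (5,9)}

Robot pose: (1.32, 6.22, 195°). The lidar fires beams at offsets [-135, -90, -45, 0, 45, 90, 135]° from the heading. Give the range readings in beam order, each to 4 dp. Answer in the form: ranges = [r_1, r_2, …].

ranges = [3.2101, 1.2364, 0.3695, 0.3313, 0.6400, 5.4041, 4.2493]

beam 1: φ=-135°, α=60°
  direction (0.5000, 0.8660); cell (1,6); t to first gridline: x 1.3600, y 0.9007 (then +2.0000 / +1.1547)
    (1,7) via y @ 0.9007
    (2,7) via x @ 1.3600
    (2,8) via y @ 2.0554
    (2,9) via y @ 3.2101  # hit
  → r_1 = 3.2101
beam 2: φ=-90°, α=105°
  direction (-0.2588, 0.9659); cell (1,6); t to first gridline: x 1.2364, y 0.8075 (then +3.8637 / +1.0353)
    (1,7) via y @ 0.8075
    (0,7) via x @ 1.2364  # hit
  → r_2 = 1.2364
beam 3: φ=-45°, α=150°
  direction (-0.8660, 0.5000); cell (1,6); t to first gridline: x 0.3695, y 1.5600 (then +1.1547 / +2.0000)
    (0,6) via x @ 0.3695  # hit
  → r_3 = 0.3695
beam 4: φ=0°, α=195°
  direction (-0.9659, -0.2588); cell (1,6); t to first gridline: x 0.3313, y 0.8500 (then +1.0353 / +3.8637)
    (0,6) via x @ 0.3313  # hit
  → r_4 = 0.3313
beam 5: φ=45°, α=240°
  direction (-0.5000, -0.8660); cell (1,6); t to first gridline: x 0.6400, y 0.2540 (then +2.0000 / +1.1547)
    (1,5) via y @ 0.2540
    (0,5) via x @ 0.6400  # hit
  → r_5 = 0.6400
beam 6: φ=90°, α=285°
  direction (0.2588, -0.9659); cell (1,6); t to first gridline: x 2.6273, y 0.2278 (then +3.8637 / +1.0353)
    (1,5) via y @ 0.2278
    (1,4) via y @ 1.2630
    (1,3) via y @ 2.2983
    (2,3) via x @ 2.6273
    (2,2) via y @ 3.3336
    (2,1) via y @ 4.3689
    (2,0) via y @ 5.4041  # hit
  → r_6 = 5.4041
beam 7: φ=135°, α=330°
  direction (0.8660, -0.5000); cell (1,6); t to first gridline: x 0.7852, y 0.4400 (then +1.1547 / +2.0000)
    (1,5) via y @ 0.4400
    (2,5) via x @ 0.7852
    (3,5) via x @ 1.9399
    (3,4) via y @ 2.4400
    (4,4) via x @ 3.0946
    (5,4) via x @ 4.2493  # hit
  → r_7 = 4.2493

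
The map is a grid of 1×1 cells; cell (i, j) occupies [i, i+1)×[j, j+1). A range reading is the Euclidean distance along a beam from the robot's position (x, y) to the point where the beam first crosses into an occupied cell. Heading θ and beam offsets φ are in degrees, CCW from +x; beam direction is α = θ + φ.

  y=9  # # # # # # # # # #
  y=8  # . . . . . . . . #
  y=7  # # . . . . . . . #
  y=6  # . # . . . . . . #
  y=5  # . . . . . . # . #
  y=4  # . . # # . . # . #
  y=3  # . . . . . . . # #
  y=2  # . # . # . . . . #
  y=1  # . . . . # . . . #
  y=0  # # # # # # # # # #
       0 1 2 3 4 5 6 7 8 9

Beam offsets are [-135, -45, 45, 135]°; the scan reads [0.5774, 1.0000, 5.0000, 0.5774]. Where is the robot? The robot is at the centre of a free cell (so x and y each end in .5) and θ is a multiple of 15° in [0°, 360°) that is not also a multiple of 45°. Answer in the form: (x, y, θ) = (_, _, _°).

Enumerate (i+0.5, j+0.5, θ) over the 54 free cells and 16 admissible headings. For each, cast all 4 beams and compare to the given ranges.
  (3.5, 1.5, 240°): beam 1 = 4.6587 ≠ 0.5774 ✗
  (3.5, 8.5, 240°): beam 1 = 0.5176 ≠ 0.5774 ✗
  (5.5, 3.5, 345°): beam 1 = 1.0000 ≠ 0.5774 ✗
  (4.5, 6.5, 75°): beam 1 = 6.3509 ≠ 0.5774 ✗
  …
  (8.5, 1.5, 105°): r_1=0.5774, r_2=1.0000, r_3=5.0000, r_4=0.5774 — all match ✓
Only this pose fits every beam.

(x, y, θ) = (8.5, 1.5, 105°)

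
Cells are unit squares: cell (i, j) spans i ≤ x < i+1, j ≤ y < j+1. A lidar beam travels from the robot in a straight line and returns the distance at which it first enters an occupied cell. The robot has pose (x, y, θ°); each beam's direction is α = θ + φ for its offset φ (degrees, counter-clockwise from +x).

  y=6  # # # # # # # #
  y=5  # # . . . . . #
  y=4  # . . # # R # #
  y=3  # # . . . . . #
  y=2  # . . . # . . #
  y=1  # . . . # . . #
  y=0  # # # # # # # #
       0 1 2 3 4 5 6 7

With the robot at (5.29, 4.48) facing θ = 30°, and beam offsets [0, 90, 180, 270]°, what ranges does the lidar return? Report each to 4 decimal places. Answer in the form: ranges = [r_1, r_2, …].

beam 1: φ=0°, α=30°
  direction (0.8660, 0.5000); cell (5,4); t to first gridline: x 0.8198, y 1.0400 (then +1.1547 / +2.0000)
    (6,4) via x @ 0.8198  # hit
  → r_1 = 0.8198
beam 2: φ=90°, α=120°
  direction (-0.5000, 0.8660); cell (5,4); t to first gridline: x 0.5800, y 0.6004 (then +2.0000 / +1.1547)
    (4,4) via x @ 0.5800  # hit
  → r_2 = 0.5800
beam 3: φ=180°, α=210°
  direction (-0.8660, -0.5000); cell (5,4); t to first gridline: x 0.3349, y 0.9600 (then +1.1547 / +2.0000)
    (4,4) via x @ 0.3349  # hit
  → r_3 = 0.3349
beam 4: φ=270°, α=300°
  direction (0.5000, -0.8660); cell (5,4); t to first gridline: x 1.4200, y 0.5543 (then +2.0000 / +1.1547)
    (5,3) via y @ 0.5543
    (6,3) via x @ 1.4200
    (6,2) via y @ 1.7090
    (6,1) via y @ 2.8637
    (7,1) via x @ 3.4200  # hit
  → r_4 = 3.4200

ranges = [0.8198, 0.5800, 0.3349, 3.4200]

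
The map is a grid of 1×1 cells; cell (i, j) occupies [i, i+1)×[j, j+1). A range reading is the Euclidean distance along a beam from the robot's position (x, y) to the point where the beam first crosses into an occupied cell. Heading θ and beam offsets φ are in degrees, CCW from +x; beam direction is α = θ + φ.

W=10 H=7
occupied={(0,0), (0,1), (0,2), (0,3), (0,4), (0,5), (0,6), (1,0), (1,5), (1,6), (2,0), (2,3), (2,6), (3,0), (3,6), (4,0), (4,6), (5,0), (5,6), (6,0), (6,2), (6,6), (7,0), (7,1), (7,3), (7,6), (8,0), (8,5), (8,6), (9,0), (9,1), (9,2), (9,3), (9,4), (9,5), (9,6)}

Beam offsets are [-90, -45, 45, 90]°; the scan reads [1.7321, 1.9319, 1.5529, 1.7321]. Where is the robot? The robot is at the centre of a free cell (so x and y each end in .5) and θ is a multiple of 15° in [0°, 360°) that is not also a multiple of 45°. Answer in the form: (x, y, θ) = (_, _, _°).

(x, y, θ) = (5.5, 4.5, 30°)

Enumerate (i+0.5, j+0.5, θ) over the 34 free cells and 16 admissible headings. For each, cast all 4 beams and compare to the given ranges.
  (2.5, 5.5, 300°): beam 1 = 0.5774 ≠ 1.7321 ✗
  (7.5, 4.5, 240°): beam 1 = 3.0000 ≠ 1.7321 ✗
  (4.5, 3.5, 255°): beam 1 = 1.5529 ≠ 1.7321 ✗
  …
  (5.5, 4.5, 30°): r_1=1.7321, r_2=1.9319, r_3=1.5529, r_4=1.7321 — all match ✓
Unique over the lattice → pose = (5.5, 4.5, 30°).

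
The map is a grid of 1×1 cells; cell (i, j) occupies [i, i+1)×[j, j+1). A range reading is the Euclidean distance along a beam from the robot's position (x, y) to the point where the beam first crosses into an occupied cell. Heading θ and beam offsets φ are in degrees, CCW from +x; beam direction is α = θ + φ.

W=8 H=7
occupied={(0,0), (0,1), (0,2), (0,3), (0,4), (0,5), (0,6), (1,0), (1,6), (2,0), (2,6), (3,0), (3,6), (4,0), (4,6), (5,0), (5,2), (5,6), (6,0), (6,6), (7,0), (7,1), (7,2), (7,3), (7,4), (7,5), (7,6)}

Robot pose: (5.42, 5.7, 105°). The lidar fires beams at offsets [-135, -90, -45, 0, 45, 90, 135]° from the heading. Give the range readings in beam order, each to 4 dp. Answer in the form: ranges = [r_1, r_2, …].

beam 1: φ=-135°, α=330°
  cosα=0.8660 sinα=-0.5000 | (5,5) | tMaxX 0.6697 tMaxY 1.4000 | tΔX 1.1547 tΔY 2.0000
    t=0.6697 [x] (6,5)
    t=1.4000 [y] (6,4)
    t=1.8244 [x] (7,4) — stop
  → r_1 = 1.8244
beam 2: φ=-90°, α=15°
  cosα=0.9659 sinα=0.2588 | (5,5) | tMaxX 0.6005 tMaxY 1.1591 | tΔX 1.0353 tΔY 3.8637
    t=0.6005 [x] (6,5)
    t=1.1591 [y] (6,6) — stop
  → r_2 = 1.1591
beam 3: φ=-45°, α=60°
  cosα=0.5000 sinα=0.8660 | (5,5) | tMaxX 1.1600 tMaxY 0.3464 | tΔX 2.0000 tΔY 1.1547
    t=0.3464 [y] (5,6) — stop
  → r_3 = 0.3464
beam 4: φ=0°, α=105°
  cosα=-0.2588 sinα=0.9659 | (5,5) | tMaxX 1.6228 tMaxY 0.3106 | tΔX 3.8637 tΔY 1.0353
    t=0.3106 [y] (5,6) — stop
  → r_4 = 0.3106
beam 5: φ=45°, α=150°
  cosα=-0.8660 sinα=0.5000 | (5,5) | tMaxX 0.4850 tMaxY 0.6000 | tΔX 1.1547 tΔY 2.0000
    t=0.4850 [x] (4,5)
    t=0.6000 [y] (4,6) — stop
  → r_5 = 0.6000
beam 6: φ=90°, α=195°
  cosα=-0.9659 sinα=-0.2588 | (5,5) | tMaxX 0.4348 tMaxY 2.7046 | tΔX 1.0353 tΔY 3.8637
    t=0.4348 [x] (4,5)
    t=1.4701 [x] (3,5)
    t=2.5054 [x] (2,5)
    t=2.7046 [y] (2,4)
    t=3.5406 [x] (1,4)
    t=4.5759 [x] (0,4) — stop
  → r_6 = 4.5759
beam 7: φ=135°, α=240°
  cosα=-0.5000 sinα=-0.8660 | (5,5) | tMaxX 0.8400 tMaxY 0.8083 | tΔX 2.0000 tΔY 1.1547
    t=0.8083 [y] (5,4)
    t=0.8400 [x] (4,4)
    t=1.9630 [y] (4,3)
    t=2.8400 [x] (3,3)
    t=3.1177 [y] (3,2)
    t=4.2724 [y] (3,1)
    t=4.8400 [x] (2,1)
    t=5.4271 [y] (2,0) — stop
  → r_7 = 5.4271

ranges = [1.8244, 1.1591, 0.3464, 0.3106, 0.6000, 4.5759, 5.4271]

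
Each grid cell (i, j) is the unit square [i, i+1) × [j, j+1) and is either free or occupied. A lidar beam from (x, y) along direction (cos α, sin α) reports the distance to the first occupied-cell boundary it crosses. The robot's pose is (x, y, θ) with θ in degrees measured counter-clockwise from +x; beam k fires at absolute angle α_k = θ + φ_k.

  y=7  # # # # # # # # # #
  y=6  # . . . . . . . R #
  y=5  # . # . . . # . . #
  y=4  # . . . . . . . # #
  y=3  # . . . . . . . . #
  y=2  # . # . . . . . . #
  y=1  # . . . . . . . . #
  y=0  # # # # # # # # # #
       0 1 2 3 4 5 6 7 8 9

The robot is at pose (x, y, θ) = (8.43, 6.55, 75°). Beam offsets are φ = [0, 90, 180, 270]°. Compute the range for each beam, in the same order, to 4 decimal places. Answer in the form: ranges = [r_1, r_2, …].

beam 1: φ=0°, α=75°
  direction (0.2588, 0.9659); cell (8,6); t to first gridline: x 2.2023, y 0.4659 (then +3.8637 / +1.0353)
    (8,7) via y @ 0.4659  # hit
  → r_1 = 0.4659
beam 2: φ=90°, α=165°
  direction (-0.9659, 0.2588); cell (8,6); t to first gridline: x 0.4452, y 1.7387 (then +1.0353 / +3.8637)
    (7,6) via x @ 0.4452
    (6,6) via x @ 1.4804
    (6,7) via y @ 1.7387  # hit
  → r_2 = 1.7387
beam 3: φ=180°, α=255°
  direction (-0.2588, -0.9659); cell (8,6); t to first gridline: x 1.6614, y 0.5694 (then +3.8637 / +1.0353)
    (8,5) via y @ 0.5694
    (8,4) via y @ 1.6047  # hit
  → r_3 = 1.6047
beam 4: φ=270°, α=345°
  direction (0.9659, -0.2588); cell (8,6); t to first gridline: x 0.5901, y 2.1250 (then +1.0353 / +3.8637)
    (9,6) via x @ 0.5901  # hit
  → r_4 = 0.5901

ranges = [0.4659, 1.7387, 1.6047, 0.5901]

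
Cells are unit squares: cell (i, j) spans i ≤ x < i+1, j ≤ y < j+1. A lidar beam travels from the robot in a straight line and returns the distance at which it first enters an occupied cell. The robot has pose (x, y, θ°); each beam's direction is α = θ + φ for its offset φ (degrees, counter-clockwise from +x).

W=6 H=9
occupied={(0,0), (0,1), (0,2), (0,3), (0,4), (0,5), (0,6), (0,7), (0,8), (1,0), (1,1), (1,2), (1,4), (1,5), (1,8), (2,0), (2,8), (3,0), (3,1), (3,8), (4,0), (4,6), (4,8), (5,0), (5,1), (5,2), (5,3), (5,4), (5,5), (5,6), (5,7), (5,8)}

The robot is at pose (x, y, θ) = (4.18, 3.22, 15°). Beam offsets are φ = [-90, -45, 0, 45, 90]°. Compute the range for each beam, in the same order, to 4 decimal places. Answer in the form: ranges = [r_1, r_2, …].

beam 1: φ=-90°, α=285°
  dir = (cos 285°, sin 285°) = (0.2588, -0.9659); from cell (4,3)
  next x-line at t=3.1682, next y-line at t=0.2278; Δt_x=3.8637, Δt_y=1.0353
    y: enter (4,2) at t=0.2278
    y: enter (4,1) at t=1.2630
    y: enter (4,0) at t=2.2983 ← occupied
  → r_1 = 2.2983
beam 2: φ=-45°, α=330°
  dir = (cos 330°, sin 330°) = (0.8660, -0.5000); from cell (4,3)
  next x-line at t=0.9469, next y-line at t=0.4400; Δt_x=1.1547, Δt_y=2.0000
    y: enter (4,2) at t=0.4400
    x: enter (5,2) at t=0.9469 ← occupied
  → r_2 = 0.9469
beam 3: φ=0°, α=15°
  dir = (cos 15°, sin 15°) = (0.9659, 0.2588); from cell (4,3)
  next x-line at t=0.8489, next y-line at t=3.0137; Δt_x=1.0353, Δt_y=3.8637
    x: enter (5,3) at t=0.8489 ← occupied
  → r_3 = 0.8489
beam 4: φ=45°, α=60°
  dir = (cos 60°, sin 60°) = (0.5000, 0.8660); from cell (4,3)
  next x-line at t=1.6400, next y-line at t=0.9007; Δt_x=2.0000, Δt_y=1.1547
    y: enter (4,4) at t=0.9007
    x: enter (5,4) at t=1.6400 ← occupied
  → r_4 = 1.6400
beam 5: φ=90°, α=105°
  dir = (cos 105°, sin 105°) = (-0.2588, 0.9659); from cell (4,3)
  next x-line at t=0.6955, next y-line at t=0.8075; Δt_x=3.8637, Δt_y=1.0353
    x: enter (3,3) at t=0.6955
    y: enter (3,4) at t=0.8075
    y: enter (3,5) at t=1.8428
    y: enter (3,6) at t=2.8781
    y: enter (3,7) at t=3.9133
    x: enter (2,7) at t=4.5592
    y: enter (2,8) at t=4.9486 ← occupied
  → r_5 = 4.9486

ranges = [2.2983, 0.9469, 0.8489, 1.6400, 4.9486]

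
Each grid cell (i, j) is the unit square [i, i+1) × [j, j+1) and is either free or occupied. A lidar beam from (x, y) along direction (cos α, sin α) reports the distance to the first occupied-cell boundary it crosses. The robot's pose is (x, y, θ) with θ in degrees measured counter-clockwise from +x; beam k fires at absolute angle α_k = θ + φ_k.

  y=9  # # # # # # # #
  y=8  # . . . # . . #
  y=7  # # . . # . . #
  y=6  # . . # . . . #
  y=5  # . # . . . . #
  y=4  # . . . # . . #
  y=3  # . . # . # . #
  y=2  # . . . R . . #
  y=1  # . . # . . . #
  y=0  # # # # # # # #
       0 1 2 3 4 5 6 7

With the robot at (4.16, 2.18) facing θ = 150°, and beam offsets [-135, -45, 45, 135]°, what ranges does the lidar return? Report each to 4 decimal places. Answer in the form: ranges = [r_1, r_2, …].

ranges = [2.9402, 0.8489, 0.6955, 1.2216]

beam 1: φ=-135°, α=15°
  direction (0.9659, 0.2588); cell (4,2); t to first gridline: x 0.8696, y 3.1682 (then +1.0353 / +3.8637)
    (5,2) via x @ 0.8696
    (6,2) via x @ 1.9049
    (7,2) via x @ 2.9402  # hit
  → r_1 = 2.9402
beam 2: φ=-45°, α=105°
  direction (-0.2588, 0.9659); cell (4,2); t to first gridline: x 0.6182, y 0.8489 (then +3.8637 / +1.0353)
    (3,2) via x @ 0.6182
    (3,3) via y @ 0.8489  # hit
  → r_2 = 0.8489
beam 3: φ=45°, α=195°
  direction (-0.9659, -0.2588); cell (4,2); t to first gridline: x 0.1656, y 0.6955 (then +1.0353 / +3.8637)
    (3,2) via x @ 0.1656
    (3,1) via y @ 0.6955  # hit
  → r_3 = 0.6955
beam 4: φ=135°, α=285°
  direction (0.2588, -0.9659); cell (4,2); t to first gridline: x 3.2455, y 0.1863 (then +3.8637 / +1.0353)
    (4,1) via y @ 0.1863
    (4,0) via y @ 1.2216  # hit
  → r_4 = 1.2216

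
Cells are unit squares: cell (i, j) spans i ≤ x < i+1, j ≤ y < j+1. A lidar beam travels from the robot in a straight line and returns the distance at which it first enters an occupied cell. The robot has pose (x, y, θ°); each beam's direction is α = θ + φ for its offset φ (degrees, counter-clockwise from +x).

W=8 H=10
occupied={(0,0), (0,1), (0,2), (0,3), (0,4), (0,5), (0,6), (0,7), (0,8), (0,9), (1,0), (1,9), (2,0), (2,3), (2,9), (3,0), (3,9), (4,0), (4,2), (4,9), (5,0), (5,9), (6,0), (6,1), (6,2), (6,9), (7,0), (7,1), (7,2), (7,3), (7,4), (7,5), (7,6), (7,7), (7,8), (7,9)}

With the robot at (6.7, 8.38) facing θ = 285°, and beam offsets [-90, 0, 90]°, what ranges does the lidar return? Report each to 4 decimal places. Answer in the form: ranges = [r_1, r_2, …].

ranges = [5.9011, 1.1591, 0.3106]

beam 1: φ=-90°, α=195°
  direction (-0.9659, -0.2588); cell (6,8); t to first gridline: x 0.7247, y 1.4682 (then +1.0353 / +3.8637)
    (5,8) via x @ 0.7247
    (5,7) via y @ 1.4682
    (4,7) via x @ 1.7600
    (3,7) via x @ 2.7952
    (2,7) via x @ 3.8305
    (1,7) via x @ 4.8658
    (1,6) via y @ 5.3319
    (0,6) via x @ 5.9011  # hit
  → r_1 = 5.9011
beam 2: φ=0°, α=285°
  direction (0.2588, -0.9659); cell (6,8); t to first gridline: x 1.1591, y 0.3934 (then +3.8637 / +1.0353)
    (6,7) via y @ 0.3934
    (7,7) via x @ 1.1591  # hit
  → r_2 = 1.1591
beam 3: φ=90°, α=15°
  direction (0.9659, 0.2588); cell (6,8); t to first gridline: x 0.3106, y 2.3955 (then +1.0353 / +3.8637)
    (7,8) via x @ 0.3106  # hit
  → r_3 = 0.3106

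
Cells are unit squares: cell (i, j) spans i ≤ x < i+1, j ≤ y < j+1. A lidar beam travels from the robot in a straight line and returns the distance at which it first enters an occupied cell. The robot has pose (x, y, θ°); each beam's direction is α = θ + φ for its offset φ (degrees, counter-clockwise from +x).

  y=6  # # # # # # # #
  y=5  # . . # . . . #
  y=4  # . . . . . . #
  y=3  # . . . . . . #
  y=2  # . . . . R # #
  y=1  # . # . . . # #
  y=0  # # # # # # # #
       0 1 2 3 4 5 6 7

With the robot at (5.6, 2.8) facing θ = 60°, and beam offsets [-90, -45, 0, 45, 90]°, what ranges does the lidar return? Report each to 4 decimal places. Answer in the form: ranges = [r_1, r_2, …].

ranges = [0.4619, 0.4141, 2.8000, 3.3129, 5.3116]

beam 1: φ=-90°, α=330°
  direction (0.8660, -0.5000); cell (5,2); t to first gridline: x 0.4619, y 1.6000 (then +1.1547 / +2.0000)
    (6,2) via x @ 0.4619  # hit
  → r_1 = 0.4619
beam 2: φ=-45°, α=15°
  direction (0.9659, 0.2588); cell (5,2); t to first gridline: x 0.4141, y 0.7727 (then +1.0353 / +3.8637)
    (6,2) via x @ 0.4141  # hit
  → r_2 = 0.4141
beam 3: φ=0°, α=60°
  direction (0.5000, 0.8660); cell (5,2); t to first gridline: x 0.8000, y 0.2309 (then +2.0000 / +1.1547)
    (5,3) via y @ 0.2309
    (6,3) via x @ 0.8000
    (6,4) via y @ 1.3856
    (6,5) via y @ 2.5403
    (7,5) via x @ 2.8000  # hit
  → r_3 = 2.8000
beam 4: φ=45°, α=105°
  direction (-0.2588, 0.9659); cell (5,2); t to first gridline: x 2.3182, y 0.2071 (then +3.8637 / +1.0353)
    (5,3) via y @ 0.2071
    (5,4) via y @ 1.2423
    (5,5) via y @ 2.2776
    (4,5) via x @ 2.3182
    (4,6) via y @ 3.3129  # hit
  → r_4 = 3.3129
beam 5: φ=90°, α=150°
  direction (-0.8660, 0.5000); cell (5,2); t to first gridline: x 0.6928, y 0.4000 (then +1.1547 / +2.0000)
    (5,3) via y @ 0.4000
    (4,3) via x @ 0.6928
    (3,3) via x @ 1.8475
    (3,4) via y @ 2.4000
    (2,4) via x @ 3.0022
    (1,4) via x @ 4.1569
    (1,5) via y @ 4.4000
    (0,5) via x @ 5.3116  # hit
  → r_5 = 5.3116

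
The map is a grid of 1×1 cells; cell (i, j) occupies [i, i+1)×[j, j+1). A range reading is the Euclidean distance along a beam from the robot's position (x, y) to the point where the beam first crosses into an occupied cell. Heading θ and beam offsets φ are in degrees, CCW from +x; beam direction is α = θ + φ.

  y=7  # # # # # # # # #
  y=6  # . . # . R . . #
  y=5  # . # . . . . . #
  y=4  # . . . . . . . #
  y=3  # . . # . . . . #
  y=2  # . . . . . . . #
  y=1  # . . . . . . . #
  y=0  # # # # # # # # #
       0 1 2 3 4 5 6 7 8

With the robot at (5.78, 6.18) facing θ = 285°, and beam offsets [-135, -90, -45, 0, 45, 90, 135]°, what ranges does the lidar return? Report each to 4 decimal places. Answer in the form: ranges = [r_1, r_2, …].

ranges = [1.6400, 2.8781, 3.5600, 5.3627, 2.5634, 2.2983, 0.9469]

beam 1: φ=-135°, α=150°
  d=(-0.8660,0.5000)  start (5,6)  tX=0.9007 tY=1.6400  stride 1/|dx|=1.1547 1/|dy|=2.0000
    cross x-line → (4,6), t=0.9007
    cross y-line → (4,7), t=1.6400 (wall)
  → r_1 = 1.6400
beam 2: φ=-90°, α=195°
  d=(-0.9659,-0.2588)  start (5,6)  tX=0.8075 tY=0.6955  stride 1/|dx|=1.0353 1/|dy|=3.8637
    cross y-line → (5,5), t=0.6955
    cross x-line → (4,5), t=0.8075
    cross x-line → (3,5), t=1.8428
    cross x-line → (2,5), t=2.8781 (wall)
  → r_2 = 2.8781
beam 3: φ=-45°, α=240°
  d=(-0.5000,-0.8660)  start (5,6)  tX=1.5600 tY=0.2078  stride 1/|dx|=2.0000 1/|dy|=1.1547
    cross y-line → (5,5), t=0.2078
    cross y-line → (5,4), t=1.3625
    cross x-line → (4,4), t=1.5600
    cross y-line → (4,3), t=2.5172
    cross x-line → (3,3), t=3.5600 (wall)
  → r_3 = 3.5600
beam 4: φ=0°, α=285°
  d=(0.2588,-0.9659)  start (5,6)  tX=0.8500 tY=0.1863  stride 1/|dx|=3.8637 1/|dy|=1.0353
    cross y-line → (5,5), t=0.1863
    cross x-line → (6,5), t=0.8500
    cross y-line → (6,4), t=1.2216
    cross y-line → (6,3), t=2.2569
    cross y-line → (6,2), t=3.2922
    cross y-line → (6,1), t=4.3275
    cross x-line → (7,1), t=4.7137
    cross y-line → (7,0), t=5.3627 (wall)
  → r_4 = 5.3627
beam 5: φ=45°, α=330°
  d=(0.8660,-0.5000)  start (5,6)  tX=0.2540 tY=0.3600  stride 1/|dx|=1.1547 1/|dy|=2.0000
    cross x-line → (6,6), t=0.2540
    cross y-line → (6,5), t=0.3600
    cross x-line → (7,5), t=1.4087
    cross y-line → (7,4), t=2.3600
    cross x-line → (8,4), t=2.5634 (wall)
  → r_5 = 2.5634
beam 6: φ=90°, α=15°
  d=(0.9659,0.2588)  start (5,6)  tX=0.2278 tY=3.1682  stride 1/|dx|=1.0353 1/|dy|=3.8637
    cross x-line → (6,6), t=0.2278
    cross x-line → (7,6), t=1.2630
    cross x-line → (8,6), t=2.2983 (wall)
  → r_6 = 2.2983
beam 7: φ=135°, α=60°
  d=(0.5000,0.8660)  start (5,6)  tX=0.4400 tY=0.9469  stride 1/|dx|=2.0000 1/|dy|=1.1547
    cross x-line → (6,6), t=0.4400
    cross y-line → (6,7), t=0.9469 (wall)
  → r_7 = 0.9469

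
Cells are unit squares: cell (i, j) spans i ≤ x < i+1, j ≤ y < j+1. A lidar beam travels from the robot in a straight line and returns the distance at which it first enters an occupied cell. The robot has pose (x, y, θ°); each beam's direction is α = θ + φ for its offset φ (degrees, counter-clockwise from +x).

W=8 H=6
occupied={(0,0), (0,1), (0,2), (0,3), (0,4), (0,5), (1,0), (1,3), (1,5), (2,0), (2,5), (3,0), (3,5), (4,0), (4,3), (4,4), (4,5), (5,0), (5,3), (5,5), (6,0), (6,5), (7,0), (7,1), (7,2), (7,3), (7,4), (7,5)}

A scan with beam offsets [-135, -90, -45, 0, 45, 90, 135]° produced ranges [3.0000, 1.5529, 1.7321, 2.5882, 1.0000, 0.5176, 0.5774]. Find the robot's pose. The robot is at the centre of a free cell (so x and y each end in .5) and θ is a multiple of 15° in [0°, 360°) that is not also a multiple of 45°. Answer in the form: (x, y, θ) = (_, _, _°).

(x, y, θ) = (4.5, 2.5, 345°)

Candidates: 20 free-cell centres × 16 headings = 320 poses. Raycast each; keep the one whose scan matches to 4 dp.
  (6.5, 1.5, 75°): beam 1 = 0.5774 ≠ 3.0000 ✗
  (2.5, 3.5, 255°): beam 1 = 1.7321 ≠ 3.0000 ✗
  (2.5, 3.5, 30°): beam 1 = 2.5882 ≠ 3.0000 ✗
  …
  (4.5, 2.5, 345°): r_1=3.0000, r_2=1.5529, r_3=1.7321, r_4=2.5882, r_5=1.0000, r_6=0.5176, r_7=0.5774 — all match ✓
Unique over the lattice → pose = (4.5, 2.5, 345°).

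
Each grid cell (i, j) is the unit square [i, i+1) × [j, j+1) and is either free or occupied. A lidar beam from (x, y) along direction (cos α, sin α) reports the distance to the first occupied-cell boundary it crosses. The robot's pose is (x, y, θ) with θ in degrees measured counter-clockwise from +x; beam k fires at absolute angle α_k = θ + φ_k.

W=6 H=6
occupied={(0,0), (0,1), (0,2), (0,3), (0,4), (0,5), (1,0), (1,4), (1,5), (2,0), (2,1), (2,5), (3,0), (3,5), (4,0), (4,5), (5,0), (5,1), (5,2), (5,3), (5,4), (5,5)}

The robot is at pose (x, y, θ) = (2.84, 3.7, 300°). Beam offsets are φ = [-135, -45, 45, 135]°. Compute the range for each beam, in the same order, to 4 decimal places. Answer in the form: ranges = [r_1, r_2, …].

beam 1: φ=-135°, α=165°
  cosα=-0.9659 sinα=0.2588 | (2,3) | tMaxX 0.8696 tMaxY 1.1591 | tΔX 1.0353 tΔY 3.8637
    t=0.8696 [x] (1,3)
    t=1.1591 [y] (1,4) — stop
  → r_1 = 1.1591
beam 2: φ=-45°, α=255°
  cosα=-0.2588 sinα=-0.9659 | (2,3) | tMaxX 3.2455 tMaxY 0.7247 | tΔX 3.8637 tΔY 1.0353
    t=0.7247 [y] (2,2)
    t=1.7600 [y] (2,1) — stop
  → r_2 = 1.7600
beam 3: φ=45°, α=345°
  cosα=0.9659 sinα=-0.2588 | (2,3) | tMaxX 0.1656 tMaxY 2.7046 | tΔX 1.0353 tΔY 3.8637
    t=0.1656 [x] (3,3)
    t=1.2009 [x] (4,3)
    t=2.2362 [x] (5,3) — stop
  → r_3 = 2.2362
beam 4: φ=135°, α=75°
  cosα=0.2588 sinα=0.9659 | (2,3) | tMaxX 0.6182 tMaxY 0.3106 | tΔX 3.8637 tΔY 1.0353
    t=0.3106 [y] (2,4)
    t=0.6182 [x] (3,4)
    t=1.3459 [y] (3,5) — stop
  → r_4 = 1.3459

ranges = [1.1591, 1.7600, 2.2362, 1.3459]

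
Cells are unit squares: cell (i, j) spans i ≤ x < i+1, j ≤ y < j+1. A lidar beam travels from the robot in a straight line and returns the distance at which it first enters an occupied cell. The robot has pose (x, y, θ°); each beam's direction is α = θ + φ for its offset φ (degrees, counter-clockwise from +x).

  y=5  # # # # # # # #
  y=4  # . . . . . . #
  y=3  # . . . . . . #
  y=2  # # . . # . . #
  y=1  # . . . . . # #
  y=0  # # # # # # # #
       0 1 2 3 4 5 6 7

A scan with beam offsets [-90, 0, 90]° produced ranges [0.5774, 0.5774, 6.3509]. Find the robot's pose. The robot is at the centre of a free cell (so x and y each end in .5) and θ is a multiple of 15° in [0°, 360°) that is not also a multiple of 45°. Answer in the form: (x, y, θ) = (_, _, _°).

The pose lattice has 21·16 = 336 candidates. Test each by forward raycasting.
  (3.5, 1.5, 345°): beam 1 = 0.5176 ≠ 0.5774 ✗
  (1.5, 3.5, 285°): beam 1 = 0.5176 ≠ 0.5774 ✗
  (6.5, 3.5, 345°): beam 1 = 1.5529 ≠ 0.5774 ✗
  (1.5, 3.5, 15°): beam 1 = 0.5176 ≠ 0.5774 ✗
  …
  (6.5, 4.5, 120°): r_1=0.5774, r_2=0.5774, r_3=6.3509 — all match ✓
No second candidate reproduces the full scan.

(x, y, θ) = (6.5, 4.5, 120°)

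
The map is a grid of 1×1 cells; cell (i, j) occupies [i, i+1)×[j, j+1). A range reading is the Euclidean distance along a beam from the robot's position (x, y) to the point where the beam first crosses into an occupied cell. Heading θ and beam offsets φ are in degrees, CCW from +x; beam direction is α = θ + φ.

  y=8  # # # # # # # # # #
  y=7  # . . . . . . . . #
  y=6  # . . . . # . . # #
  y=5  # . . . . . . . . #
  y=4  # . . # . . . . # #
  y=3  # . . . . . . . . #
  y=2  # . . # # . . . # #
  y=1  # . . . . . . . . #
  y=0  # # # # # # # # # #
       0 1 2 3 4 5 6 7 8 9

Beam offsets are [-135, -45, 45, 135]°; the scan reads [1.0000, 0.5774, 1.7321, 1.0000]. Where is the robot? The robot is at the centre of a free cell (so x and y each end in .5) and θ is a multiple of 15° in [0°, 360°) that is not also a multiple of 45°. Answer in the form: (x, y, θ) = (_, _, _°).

(x, y, θ) = (7.5, 7.5, 165°)

Candidates: 49 free-cell centres × 16 headings = 784 poses. Raycast each; keep the one whose scan matches to 4 dp.
  (7.5, 3.5, 345°): beam 1 = 2.8868 ≠ 1.0000 ✗
  (4.5, 3.5, 30°): beam 1 = 0.5176 ≠ 1.0000 ✗
  (1.5, 6.5, 210°): beam 1 = 1.5529 ≠ 1.0000 ✗
  (1.5, 6.5, 60°): beam 1 = 5.6940 ≠ 1.0000 ✗
  …
  (7.5, 7.5, 165°): r_1=1.0000, r_2=0.5774, r_3=1.7321, r_4=1.0000 — all match ✓
No second candidate reproduces the full scan.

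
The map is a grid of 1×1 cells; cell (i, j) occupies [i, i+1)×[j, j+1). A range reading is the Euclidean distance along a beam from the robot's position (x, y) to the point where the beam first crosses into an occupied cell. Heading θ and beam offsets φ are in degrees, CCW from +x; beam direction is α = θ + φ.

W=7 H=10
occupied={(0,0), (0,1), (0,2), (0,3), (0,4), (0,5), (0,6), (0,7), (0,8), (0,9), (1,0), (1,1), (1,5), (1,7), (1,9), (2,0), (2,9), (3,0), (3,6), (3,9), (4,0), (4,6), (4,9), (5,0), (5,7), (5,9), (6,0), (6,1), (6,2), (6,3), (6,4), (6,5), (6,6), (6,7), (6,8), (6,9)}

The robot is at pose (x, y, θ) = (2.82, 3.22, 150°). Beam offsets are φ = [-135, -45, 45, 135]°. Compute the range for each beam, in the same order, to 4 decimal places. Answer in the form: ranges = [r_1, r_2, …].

ranges = [3.2922, 3.9133, 1.8842, 2.2983]

beam 1: φ=-135°, α=15°
  d=(0.9659,0.2588)  start (2,3)  tX=0.1863 tY=3.0137  stride 1/|dx|=1.0353 1/|dy|=3.8637
    cross x-line → (3,3), t=0.1863
    cross x-line → (4,3), t=1.2216
    cross x-line → (5,3), t=2.2569
    cross y-line → (5,4), t=3.0137
    cross x-line → (6,4), t=3.2922 (wall)
  → r_1 = 3.2922
beam 2: φ=-45°, α=105°
  d=(-0.2588,0.9659)  start (2,3)  tX=3.1682 tY=0.8075  stride 1/|dx|=3.8637 1/|dy|=1.0353
    cross y-line → (2,4), t=0.8075
    cross y-line → (2,5), t=1.8428
    cross y-line → (2,6), t=2.8781
    cross x-line → (1,6), t=3.1682
    cross y-line → (1,7), t=3.9133 (wall)
  → r_2 = 3.9133
beam 3: φ=45°, α=195°
  d=(-0.9659,-0.2588)  start (2,3)  tX=0.8489 tY=0.8500  stride 1/|dx|=1.0353 1/|dy|=3.8637
    cross x-line → (1,3), t=0.8489
    cross y-line → (1,2), t=0.8500
    cross x-line → (0,2), t=1.8842 (wall)
  → r_3 = 1.8842
beam 4: φ=135°, α=285°
  d=(0.2588,-0.9659)  start (2,3)  tX=0.6955 tY=0.2278  stride 1/|dx|=3.8637 1/|dy|=1.0353
    cross y-line → (2,2), t=0.2278
    cross x-line → (3,2), t=0.6955
    cross y-line → (3,1), t=1.2630
    cross y-line → (3,0), t=2.2983 (wall)
  → r_4 = 2.2983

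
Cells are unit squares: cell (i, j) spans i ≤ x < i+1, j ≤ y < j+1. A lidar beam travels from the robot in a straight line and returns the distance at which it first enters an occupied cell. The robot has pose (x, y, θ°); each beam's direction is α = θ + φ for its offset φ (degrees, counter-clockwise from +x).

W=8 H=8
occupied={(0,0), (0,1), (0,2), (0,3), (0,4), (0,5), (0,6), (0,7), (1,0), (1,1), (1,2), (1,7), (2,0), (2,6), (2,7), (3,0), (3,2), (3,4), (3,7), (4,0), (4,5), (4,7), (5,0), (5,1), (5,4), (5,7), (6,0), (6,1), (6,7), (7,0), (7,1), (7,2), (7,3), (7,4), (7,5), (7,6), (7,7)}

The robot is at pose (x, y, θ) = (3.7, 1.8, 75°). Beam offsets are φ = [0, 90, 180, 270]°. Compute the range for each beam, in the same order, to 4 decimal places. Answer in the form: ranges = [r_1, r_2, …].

ranges = [0.2071, 1.7600, 0.8282, 1.3459]

beam 1: φ=0°, α=75°
  cosα=0.2588 sinα=0.9659 | (3,1) | tMaxX 1.1591 tMaxY 0.2071 | tΔX 3.8637 tΔY 1.0353
    t=0.2071 [y] (3,2) — stop
  → r_1 = 0.2071
beam 2: φ=90°, α=165°
  cosα=-0.9659 sinα=0.2588 | (3,1) | tMaxX 0.7247 tMaxY 0.7727 | tΔX 1.0353 tΔY 3.8637
    t=0.7247 [x] (2,1)
    t=0.7727 [y] (2,2)
    t=1.7600 [x] (1,2) — stop
  → r_2 = 1.7600
beam 3: φ=180°, α=255°
  cosα=-0.2588 sinα=-0.9659 | (3,1) | tMaxX 2.7046 tMaxY 0.8282 | tΔX 3.8637 tΔY 1.0353
    t=0.8282 [y] (3,0) — stop
  → r_3 = 0.8282
beam 4: φ=270°, α=345°
  cosα=0.9659 sinα=-0.2588 | (3,1) | tMaxX 0.3106 tMaxY 3.0910 | tΔX 1.0353 tΔY 3.8637
    t=0.3106 [x] (4,1)
    t=1.3459 [x] (5,1) — stop
  → r_4 = 1.3459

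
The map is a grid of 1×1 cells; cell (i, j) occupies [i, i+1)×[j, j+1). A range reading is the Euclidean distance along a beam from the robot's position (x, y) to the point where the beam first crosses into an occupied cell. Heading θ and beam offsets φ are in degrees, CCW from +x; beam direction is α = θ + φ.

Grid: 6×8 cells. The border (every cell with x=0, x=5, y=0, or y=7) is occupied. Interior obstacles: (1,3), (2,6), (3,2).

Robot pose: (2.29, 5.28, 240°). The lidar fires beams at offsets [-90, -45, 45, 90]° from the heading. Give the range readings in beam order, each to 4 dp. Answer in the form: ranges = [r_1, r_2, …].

ranges = [1.4896, 1.3355, 2.7432, 3.1292]

beam 1: φ=-90°, α=150°
  cosα=-0.8660 sinα=0.5000 | (2,5) | tMaxX 0.3349 tMaxY 1.4400 | tΔX 1.1547 tΔY 2.0000
    t=0.3349 [x] (1,5)
    t=1.4400 [y] (1,6)
    t=1.4896 [x] (0,6) — stop
  → r_1 = 1.4896
beam 2: φ=-45°, α=195°
  cosα=-0.9659 sinα=-0.2588 | (2,5) | tMaxX 0.3002 tMaxY 1.0818 | tΔX 1.0353 tΔY 3.8637
    t=0.3002 [x] (1,5)
    t=1.0818 [y] (1,4)
    t=1.3355 [x] (0,4) — stop
  → r_2 = 1.3355
beam 3: φ=45°, α=285°
  cosα=0.2588 sinα=-0.9659 | (2,5) | tMaxX 2.7432 tMaxY 0.2899 | tΔX 3.8637 tΔY 1.0353
    t=0.2899 [y] (2,4)
    t=1.3252 [y] (2,3)
    t=2.3604 [y] (2,2)
    t=2.7432 [x] (3,2) — stop
  → r_3 = 2.7432
beam 4: φ=90°, α=330°
  cosα=0.8660 sinα=-0.5000 | (2,5) | tMaxX 0.8198 tMaxY 0.5600 | tΔX 1.1547 tΔY 2.0000
    t=0.5600 [y] (2,4)
    t=0.8198 [x] (3,4)
    t=1.9745 [x] (4,4)
    t=2.5600 [y] (4,3)
    t=3.1292 [x] (5,3) — stop
  → r_4 = 3.1292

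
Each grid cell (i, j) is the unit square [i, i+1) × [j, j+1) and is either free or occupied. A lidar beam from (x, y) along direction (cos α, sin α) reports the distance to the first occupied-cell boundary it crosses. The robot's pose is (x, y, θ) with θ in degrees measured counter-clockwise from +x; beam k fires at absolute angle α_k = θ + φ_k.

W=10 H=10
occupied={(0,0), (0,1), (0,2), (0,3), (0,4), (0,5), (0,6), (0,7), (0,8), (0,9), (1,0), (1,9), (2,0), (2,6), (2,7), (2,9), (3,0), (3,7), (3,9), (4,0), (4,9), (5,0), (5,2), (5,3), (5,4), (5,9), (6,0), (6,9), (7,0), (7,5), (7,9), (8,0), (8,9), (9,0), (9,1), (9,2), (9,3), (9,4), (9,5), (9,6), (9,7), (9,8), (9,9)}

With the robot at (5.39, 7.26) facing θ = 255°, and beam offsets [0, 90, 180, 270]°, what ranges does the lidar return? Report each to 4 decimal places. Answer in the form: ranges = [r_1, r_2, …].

beam 1: φ=0°, α=255°
  d=(-0.2588,-0.9659)  start (5,7)  tX=1.5068 tY=0.2692  stride 1/|dx|=3.8637 1/|dy|=1.0353
    cross y-line → (5,6), t=0.2692
    cross y-line → (5,5), t=1.3044
    cross x-line → (4,5), t=1.5068
    cross y-line → (4,4), t=2.3397
    cross y-line → (4,3), t=3.3750
    cross y-line → (4,2), t=4.4103
    cross x-line → (3,2), t=5.3705
    cross y-line → (3,1), t=5.4456
    cross y-line → (3,0), t=6.4808 (wall)
  → r_1 = 6.4808
beam 2: φ=90°, α=345°
  d=(0.9659,-0.2588)  start (5,7)  tX=0.6315 tY=1.0046  stride 1/|dx|=1.0353 1/|dy|=3.8637
    cross x-line → (6,7), t=0.6315
    cross y-line → (6,6), t=1.0046
    cross x-line → (7,6), t=1.6668
    cross x-line → (8,6), t=2.7021
    cross x-line → (9,6), t=3.7373 (wall)
  → r_2 = 3.7373
beam 3: φ=180°, α=75°
  d=(0.2588,0.9659)  start (5,7)  tX=2.3569 tY=0.7661  stride 1/|dx|=3.8637 1/|dy|=1.0353
    cross y-line → (5,8), t=0.7661
    cross y-line → (5,9), t=1.8014 (wall)
  → r_3 = 1.8014
beam 4: φ=270°, α=165°
  d=(-0.9659,0.2588)  start (5,7)  tX=0.4038 tY=2.8591  stride 1/|dx|=1.0353 1/|dy|=3.8637
    cross x-line → (4,7), t=0.4038
    cross x-line → (3,7), t=1.4390 (wall)
  → r_4 = 1.4390

ranges = [6.4808, 3.7373, 1.8014, 1.4390]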